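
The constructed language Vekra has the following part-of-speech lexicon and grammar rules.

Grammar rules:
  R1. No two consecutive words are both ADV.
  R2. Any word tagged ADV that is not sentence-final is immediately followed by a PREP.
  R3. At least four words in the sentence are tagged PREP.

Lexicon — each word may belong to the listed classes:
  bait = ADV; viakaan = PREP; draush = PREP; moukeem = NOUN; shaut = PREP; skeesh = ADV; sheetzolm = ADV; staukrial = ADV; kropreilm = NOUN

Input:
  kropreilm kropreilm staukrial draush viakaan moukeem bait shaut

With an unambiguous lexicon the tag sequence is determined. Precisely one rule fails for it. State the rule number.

Fixed tagging: NOUN NOUN ADV PREP PREP NOUN ADV PREP.
Applying the rules: R1 holds, R2 holds, R3 violated.
Only rule 3 fails.

3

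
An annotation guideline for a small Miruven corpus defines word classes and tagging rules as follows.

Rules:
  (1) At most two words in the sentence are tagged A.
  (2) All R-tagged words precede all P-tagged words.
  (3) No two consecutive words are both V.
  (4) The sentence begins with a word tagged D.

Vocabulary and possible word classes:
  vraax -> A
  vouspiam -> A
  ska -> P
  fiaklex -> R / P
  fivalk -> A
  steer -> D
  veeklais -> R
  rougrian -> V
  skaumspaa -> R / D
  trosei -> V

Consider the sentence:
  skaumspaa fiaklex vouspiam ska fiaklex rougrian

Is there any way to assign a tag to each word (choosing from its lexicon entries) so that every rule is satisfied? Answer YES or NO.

YES

Candidates per position — 1:skaumspaa {R,D}; 2:fiaklex {R,P}; 3:vouspiam {A}; 4:ska {P}; 5:fiaklex {R,P}; 6:rougrian {V}.
One satisfying assignment: D P A P P V.
Rule-by-rule: rule 1 satisfied; rule 2 satisfied; rule 3 satisfied; rule 4 satisfied.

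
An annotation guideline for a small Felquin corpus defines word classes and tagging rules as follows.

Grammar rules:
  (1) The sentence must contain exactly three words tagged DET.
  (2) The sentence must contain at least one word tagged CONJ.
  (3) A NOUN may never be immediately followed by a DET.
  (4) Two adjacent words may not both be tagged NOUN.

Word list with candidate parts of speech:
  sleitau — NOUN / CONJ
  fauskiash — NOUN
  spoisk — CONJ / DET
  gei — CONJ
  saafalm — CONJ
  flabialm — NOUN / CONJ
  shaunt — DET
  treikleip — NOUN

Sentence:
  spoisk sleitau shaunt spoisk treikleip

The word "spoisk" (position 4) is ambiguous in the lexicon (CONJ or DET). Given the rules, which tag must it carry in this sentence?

DET

Candidates per position — 1:spoisk {CONJ,DET}; 2:sleitau {NOUN,CONJ}; 3:shaunt {DET}; 4:spoisk {CONJ,DET}; 5:treikleip {NOUN}.
If word 1 were CONJ, no tagging could satisfy rule 1; so word 1 is DET.
If word 2 were NOUN, no tagging could satisfy rule 3; so word 2 is CONJ.
If word 4 were CONJ, no tagging could satisfy rule 1; so word 4 is DET.
So the tagging must be: DET CONJ DET DET NOUN.
Verifying each rule — rule 1 holds; rule 2 holds; rule 3 holds; rule 4 holds.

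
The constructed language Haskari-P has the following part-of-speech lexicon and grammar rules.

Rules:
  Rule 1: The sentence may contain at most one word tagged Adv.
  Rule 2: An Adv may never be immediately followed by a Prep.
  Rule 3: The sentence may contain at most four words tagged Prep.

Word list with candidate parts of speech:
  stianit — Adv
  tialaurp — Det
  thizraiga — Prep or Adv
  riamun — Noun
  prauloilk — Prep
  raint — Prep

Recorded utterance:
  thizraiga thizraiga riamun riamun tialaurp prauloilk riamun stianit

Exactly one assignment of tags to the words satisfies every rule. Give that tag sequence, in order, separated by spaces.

Prep Prep Noun Noun Det Prep Noun Adv

Candidates per position — 1:thizraiga {Prep,Adv}; 2:thizraiga {Prep,Adv}; 3:riamun {Noun}; 4:riamun {Noun}; 5:tialaurp {Det}; 6:prauloilk {Prep}; 7:riamun {Noun}; 8:stianit {Adv}.
Word 1 cannot be Adv — rule 1 would then fail for every completion. It is Prep.
Word 2 cannot be Adv — rule 1 would then fail for every completion. It is Prep.
The only consistent sequence is: Prep Prep Noun Noun Det Prep Noun Adv.
Verifying each rule — rule 1 holds; rule 2 holds; rule 3 holds.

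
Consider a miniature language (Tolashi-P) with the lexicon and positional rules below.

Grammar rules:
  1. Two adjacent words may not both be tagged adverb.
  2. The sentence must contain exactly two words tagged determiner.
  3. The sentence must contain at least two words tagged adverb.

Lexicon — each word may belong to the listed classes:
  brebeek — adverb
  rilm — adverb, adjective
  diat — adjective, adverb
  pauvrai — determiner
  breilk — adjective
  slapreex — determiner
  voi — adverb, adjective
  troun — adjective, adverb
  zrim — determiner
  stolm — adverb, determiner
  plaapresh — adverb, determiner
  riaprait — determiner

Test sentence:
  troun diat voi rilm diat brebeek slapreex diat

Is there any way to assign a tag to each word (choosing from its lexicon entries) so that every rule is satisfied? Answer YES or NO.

NO

Candidates per position — 1:troun {adjective,adverb}; 2:diat {adjective,adverb}; 3:voi {adverb,adjective}; 4:rilm {adverb,adjective}; 5:diat {adjective,adverb}; 6:brebeek {adverb}; 7:slapreex {determiner}; 8:diat {adjective,adverb}.
Rule 2 cannot be satisfied by any choice of tags from the lexicon.
So there is no consistent tagging.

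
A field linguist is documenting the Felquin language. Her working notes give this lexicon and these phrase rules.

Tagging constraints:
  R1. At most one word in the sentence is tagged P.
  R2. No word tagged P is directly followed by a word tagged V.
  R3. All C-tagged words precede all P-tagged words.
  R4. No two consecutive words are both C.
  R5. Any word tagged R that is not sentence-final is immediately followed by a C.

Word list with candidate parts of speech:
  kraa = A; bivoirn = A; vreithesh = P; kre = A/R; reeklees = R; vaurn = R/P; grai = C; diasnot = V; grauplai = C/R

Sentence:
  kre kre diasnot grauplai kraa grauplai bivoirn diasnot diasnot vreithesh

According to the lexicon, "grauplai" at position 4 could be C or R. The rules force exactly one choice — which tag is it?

C

Candidates per position — 1:kre {A,R}; 2:kre {A,R}; 3:diasnot {V}; 4:grauplai {C,R}; 5:kraa {A}; 6:grauplai {C,R}; 7:bivoirn {A}; 8:diasnot {V}; 9:diasnot {V}; 10:vreithesh {P}.
Position 1: R is ruled out by rule 5; that leaves A.
Position 2: R is ruled out by rule 5; that leaves A.
Position 4: R is ruled out by rule 5; that leaves C.
Position 6: R is ruled out by rule 5; that leaves C.
So the tagging must be: A A V C A C A V V P.
Checking: rule 1 satisfied; rule 2 satisfied; rule 3 satisfied; rule 4 satisfied; rule 5 satisfied.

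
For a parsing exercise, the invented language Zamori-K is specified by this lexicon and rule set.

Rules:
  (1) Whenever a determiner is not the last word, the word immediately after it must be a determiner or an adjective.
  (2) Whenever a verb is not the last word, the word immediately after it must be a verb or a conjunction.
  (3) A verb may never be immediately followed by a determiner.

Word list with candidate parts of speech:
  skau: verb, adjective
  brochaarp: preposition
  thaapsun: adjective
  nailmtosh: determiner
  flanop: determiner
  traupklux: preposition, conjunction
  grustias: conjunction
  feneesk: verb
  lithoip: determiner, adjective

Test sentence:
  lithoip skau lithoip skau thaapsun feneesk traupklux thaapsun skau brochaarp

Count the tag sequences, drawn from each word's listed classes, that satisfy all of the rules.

4

Candidates per position — 1:lithoip {determiner,adjective}; 2:skau {verb,adjective}; 3:lithoip {determiner,adjective}; 4:skau {verb,adjective}; 5:thaapsun {adjective}; 6:feneesk {verb}; 7:traupklux {preposition,conjunction}; 8:thaapsun {adjective}; 9:skau {verb,adjective}; 10:brochaarp {preposition}.
There are 64 candidate sequences in total.
The sequences that satisfy every rule: determiner adjective determiner adjective adjective verb conjunction adjective adjective preposition; determiner adjective adjective adjective adjective verb conjunction adjective adjective preposition; adjective adjective determiner adjective adjective verb conjunction adjective adjective preposition; adjective adjective adjective adjective adjective verb conjunction adjective adjective preposition.
Count = 4.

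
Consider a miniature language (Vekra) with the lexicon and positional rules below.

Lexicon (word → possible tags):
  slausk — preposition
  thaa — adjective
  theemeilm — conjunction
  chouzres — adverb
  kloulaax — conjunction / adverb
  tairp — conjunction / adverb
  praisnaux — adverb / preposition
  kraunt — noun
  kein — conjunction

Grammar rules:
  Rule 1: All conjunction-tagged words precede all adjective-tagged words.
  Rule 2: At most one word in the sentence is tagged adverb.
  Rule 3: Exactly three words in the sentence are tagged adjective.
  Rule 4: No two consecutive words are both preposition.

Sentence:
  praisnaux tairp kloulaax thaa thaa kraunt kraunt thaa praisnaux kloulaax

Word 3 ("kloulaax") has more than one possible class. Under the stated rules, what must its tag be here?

conjunction

Candidates per position — 1:praisnaux {adverb,preposition}; 2:tairp {conjunction,adverb}; 3:kloulaax {conjunction,adverb}; 4:thaa {adjective}; 5:thaa {adjective}; 6:kraunt {noun}; 7:kraunt {noun}; 8:thaa {adjective}; 9:praisnaux {adverb,preposition}; 10:kloulaax {conjunction,adverb}.
Word 10 cannot be conjunction — rule 1 would then fail for every completion. It is adverb.
Word 1 cannot be adverb — rule 2 would then fail for every completion. It is preposition.
Word 2 cannot be adverb — rule 2 would then fail for every completion. It is conjunction.
Word 3 cannot be adverb — rule 2 would then fail for every completion. It is conjunction.
Word 9 cannot be adverb — rule 2 would then fail for every completion. It is preposition.
The only consistent sequence is: preposition conjunction conjunction adjective adjective noun noun adjective preposition adverb.
Checking: rule 1 ok; rule 2 ok; rule 3 ok; rule 4 ok.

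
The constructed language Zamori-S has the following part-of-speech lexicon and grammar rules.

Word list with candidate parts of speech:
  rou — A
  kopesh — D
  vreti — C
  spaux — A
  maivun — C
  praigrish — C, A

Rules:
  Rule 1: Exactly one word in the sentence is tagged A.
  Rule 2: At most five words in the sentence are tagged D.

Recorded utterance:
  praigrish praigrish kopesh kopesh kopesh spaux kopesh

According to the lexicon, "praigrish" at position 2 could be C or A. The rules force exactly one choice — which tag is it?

C

Candidates per position — 1:praigrish {C,A}; 2:praigrish {C,A}; 3:kopesh {D}; 4:kopesh {D}; 5:kopesh {D}; 6:spaux {A}; 7:kopesh {D}.
Word 1 cannot be A — rule 1 would then fail for every completion. It is C.
Word 2 cannot be A — rule 1 would then fail for every completion. It is C.
The unique satisfying tagging is: C C D D D A D.
Check: rule 1 satisfied; rule 2 satisfied.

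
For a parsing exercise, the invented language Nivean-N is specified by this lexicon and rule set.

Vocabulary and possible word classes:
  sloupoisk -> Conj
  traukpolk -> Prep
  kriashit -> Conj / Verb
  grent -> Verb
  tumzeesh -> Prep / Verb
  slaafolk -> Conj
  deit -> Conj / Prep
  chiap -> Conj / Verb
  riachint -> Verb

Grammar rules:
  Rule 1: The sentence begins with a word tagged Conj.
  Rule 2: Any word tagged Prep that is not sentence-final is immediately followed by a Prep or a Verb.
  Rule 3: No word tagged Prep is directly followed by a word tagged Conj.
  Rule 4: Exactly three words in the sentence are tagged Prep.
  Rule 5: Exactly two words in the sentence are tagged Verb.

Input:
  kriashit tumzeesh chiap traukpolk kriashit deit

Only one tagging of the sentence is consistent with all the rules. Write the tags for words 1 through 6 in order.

Conj Prep Verb Prep Verb Prep

Candidates per position — 1:kriashit {Conj,Verb}; 2:tumzeesh {Prep,Verb}; 3:chiap {Conj,Verb}; 4:traukpolk {Prep}; 5:kriashit {Conj,Verb}; 6:deit {Conj,Prep}.
Position 1: Verb is ruled out by rule 1; that leaves Conj.
Position 2: Verb is ruled out by rule 4; that leaves Prep.
Position 3: Conj is ruled out by rule 2; that leaves Verb.
Position 5: Conj is ruled out by rule 2; that leaves Verb.
Position 6: Conj is ruled out by rule 4; that leaves Prep.
So the tagging must be: Conj Prep Verb Prep Verb Prep.
Rule-by-rule: rule 1 holds; rule 2 holds; rule 3 holds; rule 4 holds; rule 5 holds.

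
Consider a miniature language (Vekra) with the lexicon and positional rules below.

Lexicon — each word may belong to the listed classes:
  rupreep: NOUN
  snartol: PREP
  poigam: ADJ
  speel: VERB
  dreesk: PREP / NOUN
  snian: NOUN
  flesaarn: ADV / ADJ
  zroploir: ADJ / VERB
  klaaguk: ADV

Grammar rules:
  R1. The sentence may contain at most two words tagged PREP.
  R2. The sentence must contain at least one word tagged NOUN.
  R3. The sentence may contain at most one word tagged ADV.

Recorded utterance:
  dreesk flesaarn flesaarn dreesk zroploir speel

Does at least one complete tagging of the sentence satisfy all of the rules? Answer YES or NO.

YES

Candidates per position — 1:dreesk {PREP,NOUN}; 2:flesaarn {ADV,ADJ}; 3:flesaarn {ADV,ADJ}; 4:dreesk {PREP,NOUN}; 5:zroploir {ADJ,VERB}; 6:speel {VERB}.
One satisfying assignment: PREP ADJ ADV NOUN VERB VERB.
Checking: rule 1 holds; rule 2 holds; rule 3 holds.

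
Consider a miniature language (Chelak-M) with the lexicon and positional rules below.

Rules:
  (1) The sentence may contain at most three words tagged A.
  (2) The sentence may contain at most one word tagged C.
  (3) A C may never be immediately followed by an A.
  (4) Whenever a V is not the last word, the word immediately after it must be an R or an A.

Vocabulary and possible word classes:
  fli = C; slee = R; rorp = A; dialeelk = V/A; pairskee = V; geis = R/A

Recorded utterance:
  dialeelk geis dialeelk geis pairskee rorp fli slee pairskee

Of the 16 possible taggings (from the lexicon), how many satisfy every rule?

11

Candidates per position — 1:dialeelk {V,A}; 2:geis {R,A}; 3:dialeelk {V,A}; 4:geis {R,A}; 5:pairskee {V}; 6:rorp {A}; 7:fli {C}; 8:slee {R}; 9:pairskee {V}.
There are 16 candidate sequences in total.
Checking each against the rules leaves 11 sequences.
Count = 11.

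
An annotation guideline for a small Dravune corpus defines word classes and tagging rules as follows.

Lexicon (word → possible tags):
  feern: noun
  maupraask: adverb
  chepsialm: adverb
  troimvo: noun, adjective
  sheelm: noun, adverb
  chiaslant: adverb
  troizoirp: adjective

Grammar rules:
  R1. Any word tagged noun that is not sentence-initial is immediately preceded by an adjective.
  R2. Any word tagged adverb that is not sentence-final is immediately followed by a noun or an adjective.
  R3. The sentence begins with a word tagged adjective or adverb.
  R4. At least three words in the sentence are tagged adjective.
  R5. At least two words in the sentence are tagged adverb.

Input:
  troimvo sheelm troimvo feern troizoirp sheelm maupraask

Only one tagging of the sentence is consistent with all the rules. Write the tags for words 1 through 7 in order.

adjective adverb adjective noun adjective noun adverb

Candidates per position — 1:troimvo {noun,adjective}; 2:sheelm {noun,adverb}; 3:troimvo {noun,adjective}; 4:feern {noun}; 5:troizoirp {adjective}; 6:sheelm {noun,adverb}; 7:maupraask {adverb}.
Word 1 cannot be noun — rule 3 would then fail for every completion. It is adjective.
Word 3 cannot be noun — rule 1 would then fail for every completion. It is adjective.
Word 6 cannot be adverb — rule 2 would then fail for every completion. It is noun.
Word 2 cannot be noun — rule 5 would then fail for every completion. It is adverb.
The unique satisfying tagging is: adjective adverb adjective noun adjective noun adverb.
Rule-by-rule: rule 1 ok; rule 2 ok; rule 3 ok; rule 4 ok; rule 5 ok.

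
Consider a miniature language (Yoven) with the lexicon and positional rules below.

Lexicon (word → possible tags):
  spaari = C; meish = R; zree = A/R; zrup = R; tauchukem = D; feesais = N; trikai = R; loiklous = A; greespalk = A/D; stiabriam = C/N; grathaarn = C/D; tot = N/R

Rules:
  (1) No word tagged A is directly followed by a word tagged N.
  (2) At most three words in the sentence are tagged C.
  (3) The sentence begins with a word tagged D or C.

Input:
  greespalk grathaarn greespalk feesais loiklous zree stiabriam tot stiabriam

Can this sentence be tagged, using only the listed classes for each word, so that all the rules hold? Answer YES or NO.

Candidates per position — 1:greespalk {A,D}; 2:grathaarn {C,D}; 3:greespalk {A,D}; 4:feesais {N}; 5:loiklous {A}; 6:zree {A,R}; 7:stiabriam {C,N}; 8:tot {N,R}; 9:stiabriam {C,N}.
One satisfying assignment: D D D N A R C N N.
Rule-by-rule: rule 1 holds; rule 2 holds; rule 3 holds.

YES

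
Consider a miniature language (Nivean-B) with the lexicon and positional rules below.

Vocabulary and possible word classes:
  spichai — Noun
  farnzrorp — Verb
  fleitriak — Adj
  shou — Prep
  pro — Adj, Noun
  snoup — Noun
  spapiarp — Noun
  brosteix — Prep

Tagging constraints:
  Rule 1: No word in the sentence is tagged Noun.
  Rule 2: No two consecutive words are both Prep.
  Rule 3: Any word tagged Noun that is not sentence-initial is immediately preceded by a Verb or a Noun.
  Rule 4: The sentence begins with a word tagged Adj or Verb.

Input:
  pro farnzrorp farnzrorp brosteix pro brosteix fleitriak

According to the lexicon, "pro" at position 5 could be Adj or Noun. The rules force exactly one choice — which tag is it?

Candidates per position — 1:pro {Adj,Noun}; 2:farnzrorp {Verb}; 3:farnzrorp {Verb}; 4:brosteix {Prep}; 5:pro {Adj,Noun}; 6:brosteix {Prep}; 7:fleitriak {Adj}.
Word 1 cannot be Noun — rule 1 would then fail for every completion. It is Adj.
Word 5 cannot be Noun — rule 1 would then fail for every completion. It is Adj.
That leaves exactly one tagging: Adj Verb Verb Prep Adj Prep Adj.
Checking: rule 1 holds; rule 2 holds; rule 3 holds; rule 4 holds.

Adj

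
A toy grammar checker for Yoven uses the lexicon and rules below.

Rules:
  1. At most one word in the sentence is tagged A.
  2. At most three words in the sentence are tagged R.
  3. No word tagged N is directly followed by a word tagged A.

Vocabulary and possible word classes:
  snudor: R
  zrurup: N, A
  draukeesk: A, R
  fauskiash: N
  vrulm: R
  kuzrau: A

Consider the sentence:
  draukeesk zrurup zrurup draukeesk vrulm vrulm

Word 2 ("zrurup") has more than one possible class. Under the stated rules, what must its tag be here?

Candidates per position — 1:draukeesk {A,R}; 2:zrurup {N,A}; 3:zrurup {N,A}; 4:draukeesk {A,R}; 5:vrulm {R}; 6:vrulm {R}.
Position 2: the remaining choice is settled jointly with positions 1, 3, 4 — only N at position 2 is part of a tagging that satisfies every rule.
The unique satisfying tagging is: A N N R R R.
Checking: rule 1 holds; rule 2 holds; rule 3 holds.

N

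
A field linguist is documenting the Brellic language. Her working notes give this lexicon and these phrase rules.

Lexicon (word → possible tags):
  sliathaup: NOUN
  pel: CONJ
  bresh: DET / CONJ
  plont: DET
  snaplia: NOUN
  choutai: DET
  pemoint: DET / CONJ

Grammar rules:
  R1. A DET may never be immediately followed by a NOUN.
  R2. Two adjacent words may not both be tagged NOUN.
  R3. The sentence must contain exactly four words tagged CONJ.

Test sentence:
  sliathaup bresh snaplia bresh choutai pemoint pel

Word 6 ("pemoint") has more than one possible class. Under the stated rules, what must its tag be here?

CONJ

Candidates per position — 1:sliathaup {NOUN}; 2:bresh {DET,CONJ}; 3:snaplia {NOUN}; 4:bresh {DET,CONJ}; 5:choutai {DET}; 6:pemoint {DET,CONJ}; 7:pel {CONJ}.
Word 2 cannot be DET — rule 1 would then fail for every completion. It is CONJ.
Word 4 cannot be DET — rule 3 would then fail for every completion. It is CONJ.
Word 6 cannot be DET — rule 3 would then fail for every completion. It is CONJ.
So the tagging must be: NOUN CONJ NOUN CONJ DET CONJ CONJ.
Check: rule 1 ✓; rule 2 ✓; rule 3 ✓.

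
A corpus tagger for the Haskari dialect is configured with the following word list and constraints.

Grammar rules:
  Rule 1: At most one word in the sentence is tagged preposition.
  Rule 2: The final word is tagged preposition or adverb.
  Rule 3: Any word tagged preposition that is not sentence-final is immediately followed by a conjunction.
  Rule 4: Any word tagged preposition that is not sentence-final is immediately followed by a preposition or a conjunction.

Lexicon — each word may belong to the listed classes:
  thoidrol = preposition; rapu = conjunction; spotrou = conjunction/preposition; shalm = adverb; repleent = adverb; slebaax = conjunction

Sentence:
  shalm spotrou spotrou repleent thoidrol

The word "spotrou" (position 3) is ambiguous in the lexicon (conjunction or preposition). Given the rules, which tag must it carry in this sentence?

conjunction

Candidates per position — 1:shalm {adverb}; 2:spotrou {conjunction,preposition}; 3:spotrou {conjunction,preposition}; 4:repleent {adverb}; 5:thoidrol {preposition}.
If word 2 were preposition, no tagging could satisfy rule 1; so word 2 is conjunction.
If word 3 were preposition, no tagging could satisfy rule 1; so word 3 is conjunction.
That leaves exactly one tagging: adverb conjunction conjunction adverb preposition.
Check: rule 1 ok; rule 2 ok; rule 3 ok; rule 4 ok.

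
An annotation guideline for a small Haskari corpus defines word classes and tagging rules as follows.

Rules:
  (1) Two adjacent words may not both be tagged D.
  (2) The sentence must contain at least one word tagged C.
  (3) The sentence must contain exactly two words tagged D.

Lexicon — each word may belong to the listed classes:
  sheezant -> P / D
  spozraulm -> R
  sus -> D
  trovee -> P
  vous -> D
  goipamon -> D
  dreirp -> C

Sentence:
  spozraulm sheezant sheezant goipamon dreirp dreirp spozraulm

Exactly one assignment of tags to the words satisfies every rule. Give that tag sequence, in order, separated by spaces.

Candidates per position — 1:spozraulm {R}; 2:sheezant {P,D}; 3:sheezant {P,D}; 4:goipamon {D}; 5:dreirp {C}; 6:dreirp {C}; 7:spozraulm {R}.
Position 3: D is ruled out by rule 1; that leaves P.
Position 2: P is ruled out by rule 3; that leaves D.
The only consistent sequence is: R D P D C C R.
Verifying each rule — rule 1 holds; rule 2 holds; rule 3 holds.

R D P D C C R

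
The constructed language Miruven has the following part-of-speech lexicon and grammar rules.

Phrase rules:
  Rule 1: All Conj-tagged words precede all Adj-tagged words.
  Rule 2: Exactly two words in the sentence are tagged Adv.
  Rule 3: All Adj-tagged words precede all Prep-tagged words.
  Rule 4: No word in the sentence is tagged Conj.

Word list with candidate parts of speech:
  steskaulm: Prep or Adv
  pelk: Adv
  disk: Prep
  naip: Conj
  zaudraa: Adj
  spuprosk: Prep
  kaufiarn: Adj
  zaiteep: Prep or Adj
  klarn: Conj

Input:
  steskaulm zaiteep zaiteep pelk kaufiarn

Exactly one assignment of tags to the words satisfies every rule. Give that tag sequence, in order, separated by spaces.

Candidates per position — 1:steskaulm {Prep,Adv}; 2:zaiteep {Prep,Adj}; 3:zaiteep {Prep,Adj}; 4:pelk {Adv}; 5:kaufiarn {Adj}.
Position 1: tagging it Prep would leave rule 2 unsatisfiable, so it must be Adv.
Position 2: tagging it Prep would leave rule 3 unsatisfiable, so it must be Adj.
Position 3: tagging it Prep would leave rule 3 unsatisfiable, so it must be Adj.
So the tagging must be: Adv Adj Adj Adv Adj.
Check: rule 1 satisfied; rule 2 satisfied; rule 3 satisfied; rule 4 satisfied.

Adv Adj Adj Adv Adj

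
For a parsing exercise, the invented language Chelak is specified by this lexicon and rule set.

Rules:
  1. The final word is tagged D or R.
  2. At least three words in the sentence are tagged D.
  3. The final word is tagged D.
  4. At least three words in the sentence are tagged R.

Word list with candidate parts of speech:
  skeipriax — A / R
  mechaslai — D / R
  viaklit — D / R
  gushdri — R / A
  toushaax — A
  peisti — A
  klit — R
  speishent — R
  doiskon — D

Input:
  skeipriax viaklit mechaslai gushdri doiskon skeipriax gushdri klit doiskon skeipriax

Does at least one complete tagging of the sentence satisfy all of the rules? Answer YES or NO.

NO

Candidates per position — 1:skeipriax {A,R}; 2:viaklit {D,R}; 3:mechaslai {D,R}; 4:gushdri {R,A}; 5:doiskon {D}; 6:skeipriax {A,R}; 7:gushdri {R,A}; 8:klit {R}; 9:doiskon {D}; 10:skeipriax {A,R}.
Rule 3 cannot be satisfied by any choice of tags from the lexicon.
So there is no consistent tagging.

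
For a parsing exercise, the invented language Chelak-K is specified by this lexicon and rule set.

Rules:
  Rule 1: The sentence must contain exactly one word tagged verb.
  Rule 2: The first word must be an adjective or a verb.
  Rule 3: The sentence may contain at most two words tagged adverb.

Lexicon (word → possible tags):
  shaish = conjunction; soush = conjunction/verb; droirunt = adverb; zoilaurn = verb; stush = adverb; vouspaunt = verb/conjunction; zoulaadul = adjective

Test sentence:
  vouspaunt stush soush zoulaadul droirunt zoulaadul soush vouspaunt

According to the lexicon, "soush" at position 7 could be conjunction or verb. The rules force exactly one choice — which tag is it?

conjunction

Candidates per position — 1:vouspaunt {verb,conjunction}; 2:stush {adverb}; 3:soush {conjunction,verb}; 4:zoulaadul {adjective}; 5:droirunt {adverb}; 6:zoulaadul {adjective}; 7:soush {conjunction,verb}; 8:vouspaunt {verb,conjunction}.
If word 1 were conjunction, no tagging could satisfy rule 2; so word 1 is verb.
If word 3 were verb, no tagging could satisfy rule 1; so word 3 is conjunction.
If word 7 were verb, no tagging could satisfy rule 1; so word 7 is conjunction.
If word 8 were verb, no tagging could satisfy rule 1; so word 8 is conjunction.
The unique satisfying tagging is: verb adverb conjunction adjective adverb adjective conjunction conjunction.
Checking: rule 1 satisfied; rule 2 satisfied; rule 3 satisfied.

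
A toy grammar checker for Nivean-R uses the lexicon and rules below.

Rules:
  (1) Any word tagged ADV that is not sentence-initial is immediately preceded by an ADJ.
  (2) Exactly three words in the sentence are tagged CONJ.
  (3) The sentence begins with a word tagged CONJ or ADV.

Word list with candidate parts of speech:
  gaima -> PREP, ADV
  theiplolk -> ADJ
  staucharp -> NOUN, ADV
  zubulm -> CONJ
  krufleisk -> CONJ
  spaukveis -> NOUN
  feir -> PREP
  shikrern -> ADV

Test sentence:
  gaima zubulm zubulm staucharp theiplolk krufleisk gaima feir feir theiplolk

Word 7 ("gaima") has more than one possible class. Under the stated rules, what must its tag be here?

PREP

Candidates per position — 1:gaima {PREP,ADV}; 2:zubulm {CONJ}; 3:zubulm {CONJ}; 4:staucharp {NOUN,ADV}; 5:theiplolk {ADJ}; 6:krufleisk {CONJ}; 7:gaima {PREP,ADV}; 8:feir {PREP}; 9:feir {PREP}; 10:theiplolk {ADJ}.
At position 1, choosing PREP makes rule 3 impossible to satisfy; hence ADV.
At position 4, choosing ADV makes rule 1 impossible to satisfy; hence NOUN.
At position 7, choosing ADV makes rule 1 impossible to satisfy; hence PREP.
So the tagging must be: ADV CONJ CONJ NOUN ADJ CONJ PREP PREP PREP ADJ.
Rule-by-rule: rule 1 holds; rule 2 holds; rule 3 holds.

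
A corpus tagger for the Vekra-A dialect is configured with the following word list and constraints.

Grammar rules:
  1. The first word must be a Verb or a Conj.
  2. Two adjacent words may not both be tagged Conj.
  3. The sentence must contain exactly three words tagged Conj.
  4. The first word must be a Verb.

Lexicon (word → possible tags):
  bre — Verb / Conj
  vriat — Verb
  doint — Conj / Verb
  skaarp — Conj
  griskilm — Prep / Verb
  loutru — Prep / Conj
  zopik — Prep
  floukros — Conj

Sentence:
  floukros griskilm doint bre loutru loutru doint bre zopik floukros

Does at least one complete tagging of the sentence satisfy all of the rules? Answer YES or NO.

Candidates per position — 1:floukros {Conj}; 2:griskilm {Prep,Verb}; 3:doint {Conj,Verb}; 4:bre {Verb,Conj}; 5:loutru {Prep,Conj}; 6:loutru {Prep,Conj}; 7:doint {Conj,Verb}; 8:bre {Verb,Conj}; 9:zopik {Prep}; 10:floukros {Conj}.
Rule 4 cannot be satisfied by any choice of tags from the lexicon.
So there is no consistent tagging.

NO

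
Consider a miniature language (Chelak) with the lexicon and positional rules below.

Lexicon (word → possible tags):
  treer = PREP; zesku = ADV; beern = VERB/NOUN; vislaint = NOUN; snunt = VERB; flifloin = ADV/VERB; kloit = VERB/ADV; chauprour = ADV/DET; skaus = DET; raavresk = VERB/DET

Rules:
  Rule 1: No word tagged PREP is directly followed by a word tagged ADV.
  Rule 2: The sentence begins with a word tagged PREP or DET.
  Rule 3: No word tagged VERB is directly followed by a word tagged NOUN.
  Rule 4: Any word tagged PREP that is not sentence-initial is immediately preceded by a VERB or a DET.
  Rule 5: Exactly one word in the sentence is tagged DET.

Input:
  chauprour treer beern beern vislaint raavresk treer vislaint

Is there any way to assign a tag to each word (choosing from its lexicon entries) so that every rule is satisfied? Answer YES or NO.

Candidates per position — 1:chauprour {ADV,DET}; 2:treer {PREP}; 3:beern {VERB,NOUN}; 4:beern {VERB,NOUN}; 5:vislaint {NOUN}; 6:raavresk {VERB,DET}; 7:treer {PREP}; 8:vislaint {NOUN}.
One satisfying assignment: DET PREP NOUN NOUN NOUN VERB PREP NOUN.
Checking: rule 1 satisfied; rule 2 satisfied; rule 3 satisfied; rule 4 satisfied; rule 5 satisfied.

YES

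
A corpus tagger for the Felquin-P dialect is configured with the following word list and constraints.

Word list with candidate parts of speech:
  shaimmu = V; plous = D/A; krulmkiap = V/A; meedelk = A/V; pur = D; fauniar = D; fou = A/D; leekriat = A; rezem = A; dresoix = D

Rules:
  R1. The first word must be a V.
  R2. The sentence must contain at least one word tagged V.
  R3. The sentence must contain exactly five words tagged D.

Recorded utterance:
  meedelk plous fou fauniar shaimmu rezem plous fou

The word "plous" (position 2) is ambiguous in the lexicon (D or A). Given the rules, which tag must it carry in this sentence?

D

Candidates per position — 1:meedelk {A,V}; 2:plous {D,A}; 3:fou {A,D}; 4:fauniar {D}; 5:shaimmu {V}; 6:rezem {A}; 7:plous {D,A}; 8:fou {A,D}.
Position 1: A is ruled out by rule 1; that leaves V.
Position 2: A is ruled out by rule 3; that leaves D.
Position 3: A is ruled out by rule 3; that leaves D.
Position 7: A is ruled out by rule 3; that leaves D.
Position 8: A is ruled out by rule 3; that leaves D.
The unique satisfying tagging is: V D D D V A D D.
Verifying each rule — rule 1 holds; rule 2 holds; rule 3 holds.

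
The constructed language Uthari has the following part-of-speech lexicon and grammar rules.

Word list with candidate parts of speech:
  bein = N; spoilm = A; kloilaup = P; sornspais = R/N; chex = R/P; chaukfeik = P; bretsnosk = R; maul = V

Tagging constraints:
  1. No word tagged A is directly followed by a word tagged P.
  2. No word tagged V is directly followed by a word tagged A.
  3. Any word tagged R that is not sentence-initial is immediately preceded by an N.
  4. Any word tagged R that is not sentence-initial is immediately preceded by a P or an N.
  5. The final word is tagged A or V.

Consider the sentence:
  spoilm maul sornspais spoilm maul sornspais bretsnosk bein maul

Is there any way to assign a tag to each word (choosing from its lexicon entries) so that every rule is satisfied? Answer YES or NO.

YES

Candidates per position — 1:spoilm {A}; 2:maul {V}; 3:sornspais {R,N}; 4:spoilm {A}; 5:maul {V}; 6:sornspais {R,N}; 7:bretsnosk {R}; 8:bein {N}; 9:maul {V}.
One satisfying assignment: A V N A V N R N V.
Check: rule 1 ✓; rule 2 ✓; rule 3 ✓; rule 4 ✓; rule 5 ✓.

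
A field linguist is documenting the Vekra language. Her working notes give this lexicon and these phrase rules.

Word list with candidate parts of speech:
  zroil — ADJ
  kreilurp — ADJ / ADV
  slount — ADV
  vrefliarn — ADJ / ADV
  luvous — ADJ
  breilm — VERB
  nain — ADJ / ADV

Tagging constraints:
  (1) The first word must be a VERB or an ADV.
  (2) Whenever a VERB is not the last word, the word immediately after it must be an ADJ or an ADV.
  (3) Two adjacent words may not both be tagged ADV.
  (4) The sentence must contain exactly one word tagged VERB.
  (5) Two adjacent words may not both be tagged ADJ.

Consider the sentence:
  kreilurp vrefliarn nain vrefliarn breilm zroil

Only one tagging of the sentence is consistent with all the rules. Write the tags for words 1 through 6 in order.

ADV ADJ ADV ADJ VERB ADJ

Candidates per position — 1:kreilurp {ADJ,ADV}; 2:vrefliarn {ADJ,ADV}; 3:nain {ADJ,ADV}; 4:vrefliarn {ADJ,ADV}; 5:breilm {VERB}; 6:zroil {ADJ}.
At position 1, choosing ADJ makes rule 1 impossible to satisfy; hence ADV.
At position 2, choosing ADV makes rule 3 impossible to satisfy; hence ADJ.
At position 3, choosing ADJ makes rule 5 impossible to satisfy; hence ADV.
At position 4, choosing ADV makes rule 3 impossible to satisfy; hence ADJ.
That leaves exactly one tagging: ADV ADJ ADV ADJ VERB ADJ.
Rule-by-rule: rule 1 ✓; rule 2 ✓; rule 3 ✓; rule 4 ✓; rule 5 ✓.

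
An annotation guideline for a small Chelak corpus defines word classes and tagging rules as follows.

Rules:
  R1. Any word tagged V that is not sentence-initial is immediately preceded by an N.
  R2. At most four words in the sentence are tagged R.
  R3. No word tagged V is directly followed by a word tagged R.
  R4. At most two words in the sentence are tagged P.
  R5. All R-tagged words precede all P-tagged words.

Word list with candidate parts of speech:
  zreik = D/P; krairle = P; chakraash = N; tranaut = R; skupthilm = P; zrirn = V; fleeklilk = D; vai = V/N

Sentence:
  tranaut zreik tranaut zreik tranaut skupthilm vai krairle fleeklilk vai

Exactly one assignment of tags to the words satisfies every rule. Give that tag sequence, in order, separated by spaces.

Candidates per position — 1:tranaut {R}; 2:zreik {D,P}; 3:tranaut {R}; 4:zreik {D,P}; 5:tranaut {R}; 6:skupthilm {P}; 7:vai {V,N}; 8:krairle {P}; 9:fleeklilk {D}; 10:vai {V,N}.
If word 2 were P, no tagging could satisfy rule 4; so word 2 is D.
If word 4 were P, no tagging could satisfy rule 4; so word 4 is D.
If word 7 were V, no tagging could satisfy rule 1; so word 7 is N.
If word 10 were V, no tagging could satisfy rule 1; so word 10 is N.
That leaves exactly one tagging: R D R D R P N P D N.
Rule-by-rule: rule 1 ✓; rule 2 ✓; rule 3 ✓; rule 4 ✓; rule 5 ✓.

R D R D R P N P D N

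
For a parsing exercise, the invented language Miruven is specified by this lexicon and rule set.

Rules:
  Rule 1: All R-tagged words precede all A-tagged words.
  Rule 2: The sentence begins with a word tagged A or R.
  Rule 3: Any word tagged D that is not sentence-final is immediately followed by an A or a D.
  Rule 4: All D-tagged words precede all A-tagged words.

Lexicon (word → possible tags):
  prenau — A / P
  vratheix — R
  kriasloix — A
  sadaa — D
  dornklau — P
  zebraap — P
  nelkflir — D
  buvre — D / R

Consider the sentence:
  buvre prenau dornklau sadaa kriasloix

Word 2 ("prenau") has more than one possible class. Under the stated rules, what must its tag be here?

Candidates per position — 1:buvre {D,R}; 2:prenau {A,P}; 3:dornklau {P}; 4:sadaa {D}; 5:kriasloix {A}.
Position 1: D is ruled out by rule 2; that leaves R.
Position 2: A is ruled out by rule 4; that leaves P.
The unique satisfying tagging is: R P P D A.
Checking: rule 1 ok; rule 2 ok; rule 3 ok; rule 4 ok.

P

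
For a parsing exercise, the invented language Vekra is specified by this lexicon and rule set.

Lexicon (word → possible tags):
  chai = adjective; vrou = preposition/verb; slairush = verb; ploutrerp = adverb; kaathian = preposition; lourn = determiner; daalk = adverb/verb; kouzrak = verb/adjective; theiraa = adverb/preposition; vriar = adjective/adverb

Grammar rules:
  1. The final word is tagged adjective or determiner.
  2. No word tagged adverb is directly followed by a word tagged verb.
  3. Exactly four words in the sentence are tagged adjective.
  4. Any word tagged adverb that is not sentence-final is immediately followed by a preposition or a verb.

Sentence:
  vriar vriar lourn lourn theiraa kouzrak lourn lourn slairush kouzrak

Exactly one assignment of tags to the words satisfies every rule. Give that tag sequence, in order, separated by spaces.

Candidates per position — 1:vriar {adjective,adverb}; 2:vriar {adjective,adverb}; 3:lourn {determiner}; 4:lourn {determiner}; 5:theiraa {adverb,preposition}; 6:kouzrak {verb,adjective}; 7:lourn {determiner}; 8:lourn {determiner}; 9:slairush {verb}; 10:kouzrak {verb,adjective}.
At position 1, choosing adverb makes rule 3 impossible to satisfy; hence adjective.
At position 2, choosing adverb makes rule 3 impossible to satisfy; hence adjective.
At position 6, choosing verb makes rule 3 impossible to satisfy; hence adjective.
At position 10, choosing verb makes rule 1 impossible to satisfy; hence adjective.
At position 5, choosing adverb makes rule 4 impossible to satisfy; hence preposition.
So the tagging must be: adjective adjective determiner determiner preposition adjective determiner determiner verb adjective.
Verifying each rule — rule 1 ok; rule 2 ok; rule 3 ok; rule 4 ok.

adjective adjective determiner determiner preposition adjective determiner determiner verb adjective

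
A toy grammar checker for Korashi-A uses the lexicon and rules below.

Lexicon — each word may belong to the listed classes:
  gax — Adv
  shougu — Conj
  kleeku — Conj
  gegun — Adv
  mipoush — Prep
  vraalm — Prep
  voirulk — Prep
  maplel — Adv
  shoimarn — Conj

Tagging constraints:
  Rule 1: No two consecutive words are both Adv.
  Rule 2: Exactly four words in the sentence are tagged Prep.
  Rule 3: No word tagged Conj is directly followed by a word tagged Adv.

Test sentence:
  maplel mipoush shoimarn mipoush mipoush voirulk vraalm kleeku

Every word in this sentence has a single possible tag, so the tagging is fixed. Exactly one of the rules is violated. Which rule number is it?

Fixed tagging: Adv Prep Conj Prep Prep Prep Prep Conj.
Checking each rule: R1 ✓, R2 ✗, R3 ✓.
Only rule 2 fails.

2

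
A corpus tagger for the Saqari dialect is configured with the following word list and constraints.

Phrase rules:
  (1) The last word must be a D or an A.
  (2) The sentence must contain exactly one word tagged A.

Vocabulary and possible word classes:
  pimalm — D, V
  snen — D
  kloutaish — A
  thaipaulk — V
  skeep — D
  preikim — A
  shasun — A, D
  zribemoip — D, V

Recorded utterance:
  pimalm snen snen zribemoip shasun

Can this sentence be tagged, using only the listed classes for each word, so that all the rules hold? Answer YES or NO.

Candidates per position — 1:pimalm {D,V}; 2:snen {D}; 3:snen {D}; 4:zribemoip {D,V}; 5:shasun {A,D}.
One satisfying assignment: V D D D A.
Check: rule 1 satisfied; rule 2 satisfied.

YES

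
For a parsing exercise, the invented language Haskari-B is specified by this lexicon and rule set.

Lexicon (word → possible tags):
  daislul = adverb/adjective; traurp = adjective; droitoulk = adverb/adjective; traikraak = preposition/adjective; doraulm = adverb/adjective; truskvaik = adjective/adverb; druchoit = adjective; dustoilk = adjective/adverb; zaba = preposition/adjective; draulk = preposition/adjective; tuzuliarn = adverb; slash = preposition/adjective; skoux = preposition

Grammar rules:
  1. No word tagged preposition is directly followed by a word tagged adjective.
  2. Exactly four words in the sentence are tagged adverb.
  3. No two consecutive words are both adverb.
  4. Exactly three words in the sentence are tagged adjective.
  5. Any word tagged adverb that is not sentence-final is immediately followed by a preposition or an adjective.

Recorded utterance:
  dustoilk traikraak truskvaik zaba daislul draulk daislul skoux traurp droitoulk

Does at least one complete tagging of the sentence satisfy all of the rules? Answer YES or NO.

NO

Candidates per position — 1:dustoilk {adjective,adverb}; 2:traikraak {preposition,adjective}; 3:truskvaik {adjective,adverb}; 4:zaba {preposition,adjective}; 5:daislul {adverb,adjective}; 6:draulk {preposition,adjective}; 7:daislul {adverb,adjective}; 8:skoux {preposition}; 9:traurp {adjective}; 10:droitoulk {adverb,adjective}.
Rule 1 cannot be satisfied by any choice of tags from the lexicon.
So there is no consistent tagging.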